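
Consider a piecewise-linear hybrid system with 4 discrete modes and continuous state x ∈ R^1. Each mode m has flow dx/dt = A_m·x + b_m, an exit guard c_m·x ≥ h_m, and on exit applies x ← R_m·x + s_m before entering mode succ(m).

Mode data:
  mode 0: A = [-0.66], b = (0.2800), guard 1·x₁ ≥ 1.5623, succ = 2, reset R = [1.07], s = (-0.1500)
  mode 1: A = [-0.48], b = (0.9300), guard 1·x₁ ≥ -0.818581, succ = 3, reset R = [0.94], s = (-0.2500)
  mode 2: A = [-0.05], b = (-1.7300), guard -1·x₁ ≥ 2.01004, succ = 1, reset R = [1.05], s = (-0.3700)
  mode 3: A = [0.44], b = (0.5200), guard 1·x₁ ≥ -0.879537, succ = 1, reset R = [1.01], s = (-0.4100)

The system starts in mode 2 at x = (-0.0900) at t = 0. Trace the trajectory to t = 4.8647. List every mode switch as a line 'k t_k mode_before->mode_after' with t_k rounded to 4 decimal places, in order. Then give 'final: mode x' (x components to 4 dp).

1 1.1449 2->1
2 2.1280 1->3
3 3.5407 3->1
4 3.8750 1->3
final: 3 -0.9309

Mode 2: guard c·x = 2.0100 hit at Δt = 1.1449 (t = 1.1449), x⁻ = (-2.0100) → reset → x⁺ = (-2.4805), jump to mode 1
Mode 1: guard c·x = -0.8186 hit at Δt = 0.9831 (t = 2.1280), x⁻ = (-0.8186) → reset → x⁺ = (-1.0195), jump to mode 3
Mode 3: guard c·x = -0.8795 hit at Δt = 1.4127 (t = 3.5407), x⁻ = (-0.8795) → reset → x⁺ = (-1.2983), jump to mode 1
Mode 1: guard c·x = -0.8186 hit at Δt = 0.3343 (t = 3.8750), x⁻ = (-0.8186) → reset → x⁺ = (-1.0195), jump to mode 3
Mode 3: flow for 0.9897 to horizon, guard not reached → x = (-0.9309)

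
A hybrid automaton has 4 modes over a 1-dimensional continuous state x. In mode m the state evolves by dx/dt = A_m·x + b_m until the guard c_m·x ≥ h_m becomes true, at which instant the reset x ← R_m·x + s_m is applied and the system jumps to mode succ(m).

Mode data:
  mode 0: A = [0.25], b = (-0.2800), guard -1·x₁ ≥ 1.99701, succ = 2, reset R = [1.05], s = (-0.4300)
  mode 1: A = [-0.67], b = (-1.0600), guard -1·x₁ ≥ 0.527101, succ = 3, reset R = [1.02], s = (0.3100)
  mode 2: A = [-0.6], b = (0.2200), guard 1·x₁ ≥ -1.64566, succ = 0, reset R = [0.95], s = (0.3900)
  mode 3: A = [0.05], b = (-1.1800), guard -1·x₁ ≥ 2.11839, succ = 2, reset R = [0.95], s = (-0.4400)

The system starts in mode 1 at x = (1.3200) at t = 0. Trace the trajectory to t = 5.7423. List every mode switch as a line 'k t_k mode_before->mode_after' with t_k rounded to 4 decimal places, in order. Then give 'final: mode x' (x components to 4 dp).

Mode 1: guard c·x = 0.5271 hit at Δt = 1.5103 (t = 1.5103), x⁻ = (-0.5271) → reset → x⁺ = (-0.2276), jump to mode 3
Mode 3: guard c·x = 2.1184 hit at Δt = 1.5272 (t = 3.0375), x⁻ = (-2.1184) → reset → x⁺ = (-2.4525), jump to mode 2
Mode 2: guard c·x = -1.6457 hit at Δt = 0.5619 (t = 3.5994), x⁻ = (-1.6457) → reset → x⁺ = (-1.1734), jump to mode 0
Mode 0: guard c·x = 1.9970 hit at Δt = 1.2274 (t = 4.8268), x⁻ = (-1.9970) → reset → x⁺ = (-2.5269), jump to mode 2
Mode 2: guard c·x = -1.6457 hit at Δt = 0.6053 (t = 5.4321), x⁻ = (-1.6457) → reset → x⁺ = (-1.1734), jump to mode 0
Mode 0: flow for 0.3102 to horizon, guard not reached → x = (-1.3583)

1 1.5103 1->3
2 3.0375 3->2
3 3.5994 2->0
4 4.8268 0->2
5 5.4321 2->0
final: 0 -1.3583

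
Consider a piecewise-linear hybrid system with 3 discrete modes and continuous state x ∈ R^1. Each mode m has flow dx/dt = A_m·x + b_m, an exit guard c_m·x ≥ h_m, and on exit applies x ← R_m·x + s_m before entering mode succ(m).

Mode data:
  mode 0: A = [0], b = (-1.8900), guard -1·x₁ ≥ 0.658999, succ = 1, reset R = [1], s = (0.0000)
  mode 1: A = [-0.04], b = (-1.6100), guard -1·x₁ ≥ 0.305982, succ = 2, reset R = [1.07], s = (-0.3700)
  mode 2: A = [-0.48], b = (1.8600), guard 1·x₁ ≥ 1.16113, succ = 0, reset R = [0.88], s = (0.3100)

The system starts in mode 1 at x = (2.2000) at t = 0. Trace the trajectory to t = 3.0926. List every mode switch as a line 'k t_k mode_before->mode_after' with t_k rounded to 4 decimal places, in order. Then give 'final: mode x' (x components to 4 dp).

1 1.5212 1->2
2 2.6080 2->0
final: 0 0.4159

Mode 1: guard c·x = 0.3060 hit at Δt = 1.5212 (t = 1.5212), x⁻ = (-0.3060) → reset → x⁺ = (-0.6974), jump to mode 2
Mode 2: guard c·x = 1.1611 hit at Δt = 1.0868 (t = 2.6080), x⁻ = (1.1611) → reset → x⁺ = (1.3318), jump to mode 0
Mode 0: flow for 0.4846 to horizon, guard not reached → x = (0.4159)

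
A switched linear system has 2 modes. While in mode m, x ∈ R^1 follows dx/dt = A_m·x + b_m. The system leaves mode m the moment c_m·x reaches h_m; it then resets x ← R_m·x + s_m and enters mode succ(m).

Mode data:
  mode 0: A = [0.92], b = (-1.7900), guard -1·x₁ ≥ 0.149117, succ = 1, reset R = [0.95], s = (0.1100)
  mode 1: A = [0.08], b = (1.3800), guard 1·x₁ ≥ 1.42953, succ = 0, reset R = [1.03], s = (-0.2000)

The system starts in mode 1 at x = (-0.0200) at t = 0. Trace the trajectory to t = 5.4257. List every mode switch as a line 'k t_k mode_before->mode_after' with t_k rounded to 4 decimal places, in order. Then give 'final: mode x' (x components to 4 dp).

1 1.0097 1->0
2 2.2435 0->1
3 3.2617 1->0
4 4.4955 0->1
final: 1 1.2986

Mode 1: guard c·x = 1.4295 hit at Δt = 1.0097 (t = 1.0097), x⁻ = (1.4295) → reset → x⁺ = (1.2724), jump to mode 0
Mode 0: guard c·x = 0.1491 hit at Δt = 1.2338 (t = 2.2435), x⁻ = (-0.1491) → reset → x⁺ = (-0.0317), jump to mode 1
Mode 1: guard c·x = 1.4295 hit at Δt = 1.0182 (t = 3.2617), x⁻ = (1.4295) → reset → x⁺ = (1.2724), jump to mode 0
Mode 0: guard c·x = 0.1491 hit at Δt = 1.2338 (t = 4.4955), x⁻ = (-0.1491) → reset → x⁺ = (-0.0317), jump to mode 1
Mode 1: flow for 0.9302 to horizon, guard not reached → x = (1.2986)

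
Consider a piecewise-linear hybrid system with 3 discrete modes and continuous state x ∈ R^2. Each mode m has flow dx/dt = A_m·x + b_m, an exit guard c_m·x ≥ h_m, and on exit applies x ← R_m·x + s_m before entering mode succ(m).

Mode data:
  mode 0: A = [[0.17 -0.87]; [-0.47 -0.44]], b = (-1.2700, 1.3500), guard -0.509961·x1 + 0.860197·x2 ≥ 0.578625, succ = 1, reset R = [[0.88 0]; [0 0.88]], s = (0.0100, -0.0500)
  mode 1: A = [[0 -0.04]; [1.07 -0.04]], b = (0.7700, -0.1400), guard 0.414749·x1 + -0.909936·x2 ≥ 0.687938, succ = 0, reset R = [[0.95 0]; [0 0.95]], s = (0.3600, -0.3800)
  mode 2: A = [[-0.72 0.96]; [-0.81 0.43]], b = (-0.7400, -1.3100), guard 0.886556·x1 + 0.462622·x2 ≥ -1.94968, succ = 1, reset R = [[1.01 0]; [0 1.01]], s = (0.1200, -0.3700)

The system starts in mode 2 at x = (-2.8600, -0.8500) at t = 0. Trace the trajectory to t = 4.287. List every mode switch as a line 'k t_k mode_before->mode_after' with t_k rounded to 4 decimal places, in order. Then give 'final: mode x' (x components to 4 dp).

Mode 2: guard c·x = -1.9497 hit at Δt = 1.3165 (t = 1.3165), x⁻ = (-2.0945, -0.2006) → reset → x⁺ = (-1.9955, -0.5726), jump to mode 1
Mode 1: guard c·x = 0.6879 hit at Δt = 0.4540 (t = 1.7705), x⁻ = (-1.6268, -1.4975) → reset → x⁺ = (-1.1854, -1.8026), jump to mode 0
Mode 0: guard c·x = 0.5786 hit at Δt = 0.6392 (t = 2.4097), x⁻ = (-1.5793, -0.2636) → reset → x⁺ = (-1.3798, -0.2820), jump to mode 1
Mode 1: guard c·x = 0.6879 hit at Δt = 0.6602 (t = 3.0699), x⁻ = (-0.8517, -1.1442) → reset → x⁺ = (-0.4491, -1.4670), jump to mode 0
Mode 0: guard c·x = 0.5786 hit at Δt = 0.7715 (t = 3.8414), x⁻ = (-1.0553, 0.0470) → reset → x⁺ = (-0.9187, -0.0086), jump to mode 1
Mode 1: flow for 0.4456 to horizon, guard not reached → x = (-0.5715, -0.4225)

1 1.3165 2->1
2 1.7705 1->0
3 2.4097 0->1
4 3.0699 1->0
5 3.8414 0->1
final: 1 -0.5715 -0.4225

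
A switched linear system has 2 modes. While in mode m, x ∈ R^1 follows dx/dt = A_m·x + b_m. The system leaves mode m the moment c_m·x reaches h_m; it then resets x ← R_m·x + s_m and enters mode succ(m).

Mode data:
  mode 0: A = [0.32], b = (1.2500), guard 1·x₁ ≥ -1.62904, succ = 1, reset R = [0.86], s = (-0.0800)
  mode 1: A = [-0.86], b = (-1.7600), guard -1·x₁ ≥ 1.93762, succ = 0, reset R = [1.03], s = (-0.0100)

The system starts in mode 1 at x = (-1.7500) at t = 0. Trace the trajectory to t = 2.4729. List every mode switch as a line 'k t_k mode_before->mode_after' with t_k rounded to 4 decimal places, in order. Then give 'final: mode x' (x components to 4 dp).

Mode 1: guard c·x = 1.9376 hit at Δt = 1.1648 (t = 1.1648), x⁻ = (-1.9376) → reset → x⁺ = (-2.0057), jump to mode 0
Mode 0: guard c·x = -1.6290 hit at Δt = 0.5651 (t = 1.7299), x⁻ = (-1.6290) → reset → x⁺ = (-1.4810), jump to mode 1
Mode 1: flow for 0.7430 to horizon, guard not reached → x = (-1.7480)

1 1.1648 1->0
2 1.7299 0->1
final: 1 -1.7480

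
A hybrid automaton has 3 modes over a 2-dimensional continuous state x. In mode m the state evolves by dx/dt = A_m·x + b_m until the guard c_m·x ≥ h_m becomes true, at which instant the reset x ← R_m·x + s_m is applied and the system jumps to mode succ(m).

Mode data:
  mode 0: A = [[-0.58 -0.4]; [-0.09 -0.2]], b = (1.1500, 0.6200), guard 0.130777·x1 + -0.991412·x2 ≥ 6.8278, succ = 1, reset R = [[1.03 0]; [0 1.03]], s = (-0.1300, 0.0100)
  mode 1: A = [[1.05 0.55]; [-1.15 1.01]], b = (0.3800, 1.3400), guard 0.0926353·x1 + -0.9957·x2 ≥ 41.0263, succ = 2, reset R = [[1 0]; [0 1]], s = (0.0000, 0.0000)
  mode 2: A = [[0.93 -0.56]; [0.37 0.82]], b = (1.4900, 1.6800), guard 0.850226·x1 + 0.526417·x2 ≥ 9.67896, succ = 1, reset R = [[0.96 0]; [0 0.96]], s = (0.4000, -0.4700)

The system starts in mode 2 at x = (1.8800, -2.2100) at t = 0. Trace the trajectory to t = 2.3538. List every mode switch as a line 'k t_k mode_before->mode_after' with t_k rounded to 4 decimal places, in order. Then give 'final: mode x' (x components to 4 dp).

Mode 2: guard c·x = 9.6790 hit at Δt = 1.1929 (t = 1.1929), x⁻ = (10.6255, 1.2251) → reset → x⁺ = (10.6004, 0.7061), jump to mode 1
Mode 1: flow for 1.1609 to horizon, guard not reached → x = (24.9034, -37.2516)

1 1.1929 2->1
final: 1 24.9034 -37.2516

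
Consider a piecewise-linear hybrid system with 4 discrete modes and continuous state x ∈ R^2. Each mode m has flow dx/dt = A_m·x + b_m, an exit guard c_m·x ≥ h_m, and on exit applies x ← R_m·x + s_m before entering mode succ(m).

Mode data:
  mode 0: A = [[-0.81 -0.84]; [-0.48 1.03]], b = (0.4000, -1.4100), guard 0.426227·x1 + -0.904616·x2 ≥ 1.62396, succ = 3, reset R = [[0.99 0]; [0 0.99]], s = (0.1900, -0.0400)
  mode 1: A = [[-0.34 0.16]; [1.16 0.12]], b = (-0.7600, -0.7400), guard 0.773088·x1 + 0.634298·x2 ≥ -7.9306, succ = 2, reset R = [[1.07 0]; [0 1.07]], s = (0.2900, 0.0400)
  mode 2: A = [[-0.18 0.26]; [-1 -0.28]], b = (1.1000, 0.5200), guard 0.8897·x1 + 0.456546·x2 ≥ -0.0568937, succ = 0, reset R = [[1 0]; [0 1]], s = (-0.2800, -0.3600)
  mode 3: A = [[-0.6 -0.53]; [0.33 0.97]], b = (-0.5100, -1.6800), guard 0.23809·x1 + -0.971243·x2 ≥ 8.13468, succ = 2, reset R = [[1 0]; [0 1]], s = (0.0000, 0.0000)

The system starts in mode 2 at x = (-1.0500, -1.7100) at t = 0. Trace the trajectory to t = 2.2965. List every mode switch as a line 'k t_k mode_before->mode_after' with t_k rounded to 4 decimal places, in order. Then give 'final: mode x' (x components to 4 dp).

Mode 2: guard c·x = -0.0569 hit at Δt = 1.1498 (t = 1.1498), x⁻ = (0.0692, -0.2595) → reset → x⁺ = (-0.2108, -0.6195), jump to mode 0
Mode 0: guard c·x = 1.6240 hit at Δt = 0.4039 (t = 1.5537), x⁻ = (0.3095, -1.6494) → reset → x⁺ = (0.4964, -1.6729), jump to mode 3
Mode 3: flow for 0.7428 to horizon, guard not reached → x = (1.0564, -5.0313)

1 1.1498 2->0
2 1.5537 0->3
final: 3 1.0564 -5.0313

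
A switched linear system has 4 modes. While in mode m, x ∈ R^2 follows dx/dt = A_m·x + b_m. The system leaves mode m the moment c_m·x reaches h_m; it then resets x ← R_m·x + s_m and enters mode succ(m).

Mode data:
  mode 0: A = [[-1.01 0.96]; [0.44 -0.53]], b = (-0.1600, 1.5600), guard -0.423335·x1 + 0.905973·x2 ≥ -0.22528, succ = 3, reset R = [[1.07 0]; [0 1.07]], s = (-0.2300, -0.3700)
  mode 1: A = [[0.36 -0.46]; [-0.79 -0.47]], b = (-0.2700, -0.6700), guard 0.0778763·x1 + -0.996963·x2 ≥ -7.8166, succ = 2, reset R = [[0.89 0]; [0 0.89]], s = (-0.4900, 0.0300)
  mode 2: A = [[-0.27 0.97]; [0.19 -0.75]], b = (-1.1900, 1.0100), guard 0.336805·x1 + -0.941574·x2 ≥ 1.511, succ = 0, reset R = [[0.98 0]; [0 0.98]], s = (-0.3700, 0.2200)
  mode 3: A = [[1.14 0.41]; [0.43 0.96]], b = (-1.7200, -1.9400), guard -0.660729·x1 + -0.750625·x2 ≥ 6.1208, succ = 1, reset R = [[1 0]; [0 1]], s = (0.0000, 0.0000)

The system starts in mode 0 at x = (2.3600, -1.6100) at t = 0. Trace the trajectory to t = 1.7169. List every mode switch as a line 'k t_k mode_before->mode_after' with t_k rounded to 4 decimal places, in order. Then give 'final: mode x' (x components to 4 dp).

Mode 0: guard c·x = -0.2253 hit at Δt = 0.6935 (t = 0.6935), x⁻ = (0.8309, 0.1396) → reset → x⁺ = (0.6591, -0.2206), jump to mode 3
Mode 3: flow for 1.0234 to horizon, guard not reached → x = (-2.3364, -4.1181)

1 0.6935 0->3
final: 3 -2.3364 -4.1181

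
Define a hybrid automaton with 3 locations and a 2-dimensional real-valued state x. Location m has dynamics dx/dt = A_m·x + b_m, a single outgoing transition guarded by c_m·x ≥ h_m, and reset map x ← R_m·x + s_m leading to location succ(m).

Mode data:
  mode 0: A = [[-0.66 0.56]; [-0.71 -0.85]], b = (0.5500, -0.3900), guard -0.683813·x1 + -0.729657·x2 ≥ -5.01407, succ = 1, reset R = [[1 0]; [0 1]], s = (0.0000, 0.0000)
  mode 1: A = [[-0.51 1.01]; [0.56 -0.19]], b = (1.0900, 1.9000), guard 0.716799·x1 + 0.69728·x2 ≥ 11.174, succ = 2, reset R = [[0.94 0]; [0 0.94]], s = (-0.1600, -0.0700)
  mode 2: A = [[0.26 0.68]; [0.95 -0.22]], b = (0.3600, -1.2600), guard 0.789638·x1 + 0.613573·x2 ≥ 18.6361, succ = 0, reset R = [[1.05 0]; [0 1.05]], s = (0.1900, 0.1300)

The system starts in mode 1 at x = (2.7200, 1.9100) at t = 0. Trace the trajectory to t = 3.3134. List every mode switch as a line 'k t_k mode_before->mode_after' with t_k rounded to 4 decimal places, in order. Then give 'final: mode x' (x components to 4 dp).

Mode 1: guard c·x = 11.1740 hit at Δt = 1.5853 (t = 1.5853), x⁻ = (7.9373, 7.8656) → reset → x⁺ = (7.3011, 7.3237), jump to mode 2
Mode 2: guard c·x = 18.6361 hit at Δt = 0.7276 (t = 2.3129), x⁻ = (14.1841, 12.1189) → reset → x⁺ = (15.0833, 12.8548), jump to mode 0
Mode 0: flow for 1.0005 to horizon, guard not reached → x = (9.8685, -0.7141)

1 1.5853 1->2
2 2.3129 2->0
final: 0 9.8685 -0.7141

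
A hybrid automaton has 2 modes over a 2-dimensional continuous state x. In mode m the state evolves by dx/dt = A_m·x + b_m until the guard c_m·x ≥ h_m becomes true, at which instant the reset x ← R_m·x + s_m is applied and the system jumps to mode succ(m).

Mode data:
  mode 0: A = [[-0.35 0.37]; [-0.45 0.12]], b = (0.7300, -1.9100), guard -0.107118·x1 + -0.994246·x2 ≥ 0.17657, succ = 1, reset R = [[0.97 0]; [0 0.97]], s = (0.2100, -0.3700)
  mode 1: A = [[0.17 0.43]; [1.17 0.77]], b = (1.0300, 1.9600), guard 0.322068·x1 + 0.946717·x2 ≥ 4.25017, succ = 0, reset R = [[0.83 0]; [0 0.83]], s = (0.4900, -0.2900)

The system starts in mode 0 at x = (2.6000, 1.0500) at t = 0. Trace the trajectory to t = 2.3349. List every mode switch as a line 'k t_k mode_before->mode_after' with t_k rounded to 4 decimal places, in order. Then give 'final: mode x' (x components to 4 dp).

1 0.4938 0->1
2 1.1092 1->0
3 1.9411 0->1
final: 1 4.3799 1.7935

Mode 0: guard c·x = 0.1766 hit at Δt = 0.4938 (t = 0.4938), x⁻ = (2.5659, -0.4540) → reset → x⁺ = (2.6989, -0.8104), jump to mode 1
Mode 1: guard c·x = 4.2502 hit at Δt = 0.6154 (t = 1.1092), x⁻ = (3.9189, 3.1562) → reset → x⁺ = (3.7427, 2.3296), jump to mode 0
Mode 0: guard c·x = 0.1766 hit at Δt = 0.8319 (t = 1.9411), x⁻ = (3.5465, -0.5597) → reset → x⁺ = (3.6501, -0.9129), jump to mode 1
Mode 1: flow for 0.3938 to horizon, guard not reached → x = (4.3799, 1.7935)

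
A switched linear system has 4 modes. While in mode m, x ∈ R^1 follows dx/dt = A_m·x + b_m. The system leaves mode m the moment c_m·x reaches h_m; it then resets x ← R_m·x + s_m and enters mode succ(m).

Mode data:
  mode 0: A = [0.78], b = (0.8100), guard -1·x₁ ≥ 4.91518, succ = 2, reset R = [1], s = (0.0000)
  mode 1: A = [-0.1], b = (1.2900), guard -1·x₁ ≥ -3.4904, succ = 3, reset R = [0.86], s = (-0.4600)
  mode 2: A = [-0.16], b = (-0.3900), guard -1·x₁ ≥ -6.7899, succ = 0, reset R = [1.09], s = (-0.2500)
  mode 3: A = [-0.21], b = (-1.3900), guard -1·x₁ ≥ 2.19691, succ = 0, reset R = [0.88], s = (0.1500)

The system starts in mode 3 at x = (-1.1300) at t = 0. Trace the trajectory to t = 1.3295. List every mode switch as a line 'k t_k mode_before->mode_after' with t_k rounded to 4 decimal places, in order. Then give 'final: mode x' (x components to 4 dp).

1 1.0292 3->0
final: 0 -1.9799

Mode 3: guard c·x = 2.1969 hit at Δt = 1.0292 (t = 1.0292), x⁻ = (-2.1969) → reset → x⁺ = (-1.7833), jump to mode 0
Mode 0: flow for 0.3003 to horizon, guard not reached → x = (-1.9799)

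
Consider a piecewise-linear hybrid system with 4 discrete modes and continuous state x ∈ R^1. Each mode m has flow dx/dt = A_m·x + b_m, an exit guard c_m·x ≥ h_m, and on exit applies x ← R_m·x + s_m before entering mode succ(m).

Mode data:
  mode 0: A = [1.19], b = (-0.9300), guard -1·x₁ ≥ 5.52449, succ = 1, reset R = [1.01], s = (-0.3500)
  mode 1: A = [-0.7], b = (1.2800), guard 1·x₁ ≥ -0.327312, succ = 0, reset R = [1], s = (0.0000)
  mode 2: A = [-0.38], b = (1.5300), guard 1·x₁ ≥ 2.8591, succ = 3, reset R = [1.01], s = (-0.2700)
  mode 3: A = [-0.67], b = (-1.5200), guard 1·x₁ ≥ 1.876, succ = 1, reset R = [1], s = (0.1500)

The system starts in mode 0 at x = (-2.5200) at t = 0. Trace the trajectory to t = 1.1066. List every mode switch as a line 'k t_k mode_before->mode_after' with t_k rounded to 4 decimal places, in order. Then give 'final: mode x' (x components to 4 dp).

1 0.5438 0->1
final: 1 -3.4035

Mode 0: guard c·x = 5.5245 hit at Δt = 0.5438 (t = 0.5438), x⁻ = (-5.5245) → reset → x⁺ = (-5.9297), jump to mode 1
Mode 1: flow for 0.5628 to horizon, guard not reached → x = (-3.4035)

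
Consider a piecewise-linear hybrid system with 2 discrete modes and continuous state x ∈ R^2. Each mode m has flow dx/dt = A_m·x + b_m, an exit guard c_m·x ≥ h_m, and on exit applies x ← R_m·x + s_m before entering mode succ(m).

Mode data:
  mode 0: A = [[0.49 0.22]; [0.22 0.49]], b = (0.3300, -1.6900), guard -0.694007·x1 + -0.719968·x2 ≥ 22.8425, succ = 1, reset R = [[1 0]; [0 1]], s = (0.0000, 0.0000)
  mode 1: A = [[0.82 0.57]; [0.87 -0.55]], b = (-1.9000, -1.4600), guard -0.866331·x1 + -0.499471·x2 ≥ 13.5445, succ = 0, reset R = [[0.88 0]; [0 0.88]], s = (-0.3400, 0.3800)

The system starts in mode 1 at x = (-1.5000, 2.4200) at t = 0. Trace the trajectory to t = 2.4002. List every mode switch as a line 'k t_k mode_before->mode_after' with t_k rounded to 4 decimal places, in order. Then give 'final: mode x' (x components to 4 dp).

Mode 1: guard c·x = 13.5445 hit at Δt = 1.5750 (t = 1.5750), x⁻ = (-12.2119, -5.9361) → reset → x⁺ = (-11.0865, -4.8438), jump to mode 0
Mode 0: flow for 0.8252 to horizon, guard not reached → x = (-18.0399, -12.1063)

1 1.5750 1->0
final: 0 -18.0399 -12.1063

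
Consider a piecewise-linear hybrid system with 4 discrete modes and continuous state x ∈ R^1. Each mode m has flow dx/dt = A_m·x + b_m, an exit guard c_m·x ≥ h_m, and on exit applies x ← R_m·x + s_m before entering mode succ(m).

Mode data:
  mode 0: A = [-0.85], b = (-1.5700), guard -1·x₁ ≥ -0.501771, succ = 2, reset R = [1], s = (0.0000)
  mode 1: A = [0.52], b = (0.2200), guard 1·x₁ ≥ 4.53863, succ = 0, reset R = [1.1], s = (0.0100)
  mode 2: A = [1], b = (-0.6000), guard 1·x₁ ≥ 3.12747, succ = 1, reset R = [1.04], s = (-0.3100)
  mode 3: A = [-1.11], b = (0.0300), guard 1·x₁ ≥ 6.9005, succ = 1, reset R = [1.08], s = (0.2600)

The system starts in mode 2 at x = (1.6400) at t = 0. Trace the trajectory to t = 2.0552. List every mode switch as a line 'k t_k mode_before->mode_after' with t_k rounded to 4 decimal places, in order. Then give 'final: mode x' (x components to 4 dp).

1 0.8880 2->1
2 1.6344 1->0
final: 0 2.9428

Mode 2: guard c·x = 3.1275 hit at Δt = 0.8880 (t = 0.8880), x⁻ = (3.1275) → reset → x⁺ = (2.9426), jump to mode 1
Mode 1: guard c·x = 4.5386 hit at Δt = 0.7464 (t = 1.6344), x⁻ = (4.5386) → reset → x⁺ = (5.0025), jump to mode 0
Mode 0: flow for 0.4208 to horizon, guard not reached → x = (2.9428)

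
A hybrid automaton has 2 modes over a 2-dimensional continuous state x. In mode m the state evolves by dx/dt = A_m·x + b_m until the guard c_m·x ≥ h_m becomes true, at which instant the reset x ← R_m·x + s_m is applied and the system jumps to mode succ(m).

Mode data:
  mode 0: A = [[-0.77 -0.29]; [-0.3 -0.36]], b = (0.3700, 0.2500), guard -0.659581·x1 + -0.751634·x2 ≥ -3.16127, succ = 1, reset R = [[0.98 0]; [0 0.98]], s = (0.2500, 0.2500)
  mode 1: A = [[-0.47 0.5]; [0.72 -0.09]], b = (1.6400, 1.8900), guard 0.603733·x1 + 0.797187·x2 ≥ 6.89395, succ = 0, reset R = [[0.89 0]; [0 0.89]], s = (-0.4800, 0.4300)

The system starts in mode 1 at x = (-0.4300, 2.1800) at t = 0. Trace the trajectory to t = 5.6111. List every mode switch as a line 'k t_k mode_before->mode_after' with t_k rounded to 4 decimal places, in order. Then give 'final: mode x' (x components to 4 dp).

1 1.4191 1->0
2 2.4888 0->1
3 3.2723 1->0
4 4.3669 0->1
5 5.1487 1->0
final: 0 1.1481 4.9849

Mode 1: guard c·x = 6.8940 hit at Δt = 1.4191 (t = 1.4191), x⁻ = (3.5433, 5.9644) → reset → x⁺ = (2.6735, 5.7383), jump to mode 0
Mode 0: guard c·x = -3.1613 hit at Δt = 1.0697 (t = 2.4888), x⁻ = (0.4903, 3.7756) → reset → x⁺ = (0.7305, 3.9501), jump to mode 1
Mode 1: guard c·x = 6.8940 hit at Δt = 0.7836 (t = 3.2723), x⁻ = (3.2323, 6.2000) → reset → x⁺ = (2.3967, 5.9480), jump to mode 0
Mode 0: guard c·x = -3.1613 hit at Δt = 1.0946 (t = 4.3669), x⁻ = (0.3000, 3.9426) → reset → x⁺ = (0.5440, 4.1138), jump to mode 1
Mode 1: guard c·x = 6.8940 hit at Δt = 0.7818 (t = 5.1487), x⁻ = (3.1348, 6.2737) → reset → x⁺ = (2.3100, 6.0136), jump to mode 0
Mode 0: flow for 0.4624 to horizon, guard not reached → x = (1.1481, 4.9849)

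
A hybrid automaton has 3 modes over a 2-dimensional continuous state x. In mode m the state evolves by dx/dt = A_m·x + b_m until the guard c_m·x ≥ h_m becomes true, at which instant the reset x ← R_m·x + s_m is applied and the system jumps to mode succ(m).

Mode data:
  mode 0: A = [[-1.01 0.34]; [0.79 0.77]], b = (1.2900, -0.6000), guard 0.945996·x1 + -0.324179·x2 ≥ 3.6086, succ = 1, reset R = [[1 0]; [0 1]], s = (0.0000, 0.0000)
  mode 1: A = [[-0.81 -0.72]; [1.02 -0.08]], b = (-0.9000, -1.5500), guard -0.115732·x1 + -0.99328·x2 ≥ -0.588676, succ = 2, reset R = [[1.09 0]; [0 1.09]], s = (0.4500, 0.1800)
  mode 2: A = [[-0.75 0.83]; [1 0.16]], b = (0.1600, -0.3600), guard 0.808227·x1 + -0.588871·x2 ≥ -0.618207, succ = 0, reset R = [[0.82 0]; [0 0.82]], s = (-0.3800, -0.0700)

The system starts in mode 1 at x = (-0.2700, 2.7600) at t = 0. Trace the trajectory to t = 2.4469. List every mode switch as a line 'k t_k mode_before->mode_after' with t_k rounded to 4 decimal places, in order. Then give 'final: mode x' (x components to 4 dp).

Mode 1: guard c·x = -0.5887 hit at Δt = 0.7531 (t = 0.7531), x⁻ = (-1.3482, 0.7497) → reset → x⁺ = (-1.0195, 0.9972), jump to mode 2
Mode 2: guard c·x = -0.6182 hit at Δt = 0.5089 (t = 1.2620), x⁻ = (-0.3722, 0.5390) → reset → x⁺ = (-0.6852, 0.3720), jump to mode 0
Mode 0: flow for 1.1849 to horizon, guard not reached → x = (0.6822, -0.1634)

1 0.7531 1->2
2 1.2620 2->0
final: 0 0.6822 -0.1634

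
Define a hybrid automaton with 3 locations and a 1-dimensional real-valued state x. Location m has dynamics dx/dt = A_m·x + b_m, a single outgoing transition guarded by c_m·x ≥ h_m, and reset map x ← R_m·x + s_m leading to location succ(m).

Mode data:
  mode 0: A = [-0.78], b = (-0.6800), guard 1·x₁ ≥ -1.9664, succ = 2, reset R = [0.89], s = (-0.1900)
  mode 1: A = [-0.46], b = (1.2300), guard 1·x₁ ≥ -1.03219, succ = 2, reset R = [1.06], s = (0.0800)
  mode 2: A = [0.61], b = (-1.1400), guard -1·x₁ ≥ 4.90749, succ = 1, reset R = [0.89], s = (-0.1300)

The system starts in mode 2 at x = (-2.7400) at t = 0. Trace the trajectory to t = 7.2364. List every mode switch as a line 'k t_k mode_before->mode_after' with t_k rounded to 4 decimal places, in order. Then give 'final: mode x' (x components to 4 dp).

Mode 2: guard c·x = 4.9075 hit at Δt = 0.6319 (t = 0.6319), x⁻ = (-4.9075) → reset → x⁺ = (-4.4977), jump to mode 1
Mode 1: guard c·x = -1.0322 hit at Δt = 1.4351 (t = 2.0670), x⁻ = (-1.0322) → reset → x⁺ = (-1.0141), jump to mode 2
Mode 2: guard c·x = 4.9075 hit at Δt = 1.4010 (t = 3.4680), x⁻ = (-4.9075) → reset → x⁺ = (-4.4977), jump to mode 1
Mode 1: guard c·x = -1.0322 hit at Δt = 1.4351 (t = 4.9031), x⁻ = (-1.0322) → reset → x⁺ = (-1.0141), jump to mode 2
Mode 2: guard c·x = 4.9075 hit at Δt = 1.4010 (t = 6.3041), x⁻ = (-4.9075) → reset → x⁺ = (-4.4977), jump to mode 1
Mode 1: flow for 0.9323 to horizon, guard not reached → x = (-1.9966)

1 0.6319 2->1
2 2.0670 1->2
3 3.4680 2->1
4 4.9031 1->2
5 6.3041 2->1
final: 1 -1.9966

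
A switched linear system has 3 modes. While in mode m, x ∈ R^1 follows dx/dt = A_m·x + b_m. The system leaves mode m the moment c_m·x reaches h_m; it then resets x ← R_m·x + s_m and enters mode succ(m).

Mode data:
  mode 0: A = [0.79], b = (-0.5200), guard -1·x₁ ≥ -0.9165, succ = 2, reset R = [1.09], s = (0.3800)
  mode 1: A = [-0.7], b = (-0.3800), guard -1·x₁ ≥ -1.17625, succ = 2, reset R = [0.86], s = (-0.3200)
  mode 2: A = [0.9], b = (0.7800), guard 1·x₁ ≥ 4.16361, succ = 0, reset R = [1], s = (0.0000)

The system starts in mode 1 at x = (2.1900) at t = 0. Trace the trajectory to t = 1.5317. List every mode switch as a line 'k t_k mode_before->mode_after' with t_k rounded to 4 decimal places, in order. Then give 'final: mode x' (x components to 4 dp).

Mode 1: guard c·x = -1.1763 hit at Δt = 0.6622 (t = 0.6622), x⁻ = (1.1763) → reset → x⁺ = (0.6916), jump to mode 2
Mode 2: flow for 0.8695 to horizon, guard not reached → x = (2.5413)

1 0.6622 1->2
final: 2 2.5413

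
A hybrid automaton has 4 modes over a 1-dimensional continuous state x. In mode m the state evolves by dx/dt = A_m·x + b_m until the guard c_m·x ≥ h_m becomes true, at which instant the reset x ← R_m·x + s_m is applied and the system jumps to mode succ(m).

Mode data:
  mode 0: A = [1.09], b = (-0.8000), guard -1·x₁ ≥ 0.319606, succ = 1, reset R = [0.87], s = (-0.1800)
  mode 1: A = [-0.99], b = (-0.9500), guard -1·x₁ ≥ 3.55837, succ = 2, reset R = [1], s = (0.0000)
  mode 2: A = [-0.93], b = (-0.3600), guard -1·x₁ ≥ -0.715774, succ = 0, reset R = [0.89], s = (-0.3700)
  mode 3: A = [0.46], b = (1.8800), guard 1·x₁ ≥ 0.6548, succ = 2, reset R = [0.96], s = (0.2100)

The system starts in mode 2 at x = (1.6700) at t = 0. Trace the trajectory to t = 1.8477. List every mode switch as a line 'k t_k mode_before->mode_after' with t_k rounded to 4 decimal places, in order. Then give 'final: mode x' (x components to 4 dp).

Mode 2: guard c·x = -0.7158 hit at Δt = 0.6703 (t = 0.6703), x⁻ = (0.7158) → reset → x⁺ = (0.2670), jump to mode 0
Mode 0: guard c·x = 0.3196 hit at Δt = 0.7466 (t = 1.4169), x⁻ = (-0.3196) → reset → x⁺ = (-0.4581), jump to mode 1
Mode 1: flow for 0.4308 to horizon, guard not reached → x = (-0.6322)

1 0.6703 2->0
2 1.4169 0->1
final: 1 -0.6322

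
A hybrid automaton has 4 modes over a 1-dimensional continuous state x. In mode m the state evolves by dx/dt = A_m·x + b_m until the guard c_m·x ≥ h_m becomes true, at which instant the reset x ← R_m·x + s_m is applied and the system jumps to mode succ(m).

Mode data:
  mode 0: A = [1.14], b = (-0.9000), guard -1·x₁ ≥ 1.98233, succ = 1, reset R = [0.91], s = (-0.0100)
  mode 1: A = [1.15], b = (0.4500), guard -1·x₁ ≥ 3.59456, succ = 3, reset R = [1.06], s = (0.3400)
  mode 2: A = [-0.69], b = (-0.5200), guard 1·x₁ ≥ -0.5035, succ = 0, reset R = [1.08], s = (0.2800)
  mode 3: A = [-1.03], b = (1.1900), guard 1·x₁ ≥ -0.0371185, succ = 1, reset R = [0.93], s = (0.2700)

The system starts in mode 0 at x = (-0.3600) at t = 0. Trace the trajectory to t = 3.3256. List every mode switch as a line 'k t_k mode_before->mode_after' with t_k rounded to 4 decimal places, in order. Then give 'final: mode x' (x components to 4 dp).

Mode 0: guard c·x = 1.9823 hit at Δt = 0.7721 (t = 0.7721), x⁻ = (-1.9823) → reset → x⁺ = (-1.8139), jump to mode 1
Mode 1: guard c·x = 3.5946 hit at Δt = 0.7058 (t = 1.4779), x⁻ = (-3.5946) → reset → x⁺ = (-3.4702), jump to mode 3
Mode 3: guard c·x = -0.0371 hit at Δt = 1.3161 (t = 2.7940), x⁻ = (-0.0371) → reset → x⁺ = (0.2355), jump to mode 1
Mode 1: flow for 0.5316 to horizon, guard not reached → x = (0.7638)

1 0.7721 0->1
2 1.4779 1->3
3 2.7940 3->1
final: 1 0.7638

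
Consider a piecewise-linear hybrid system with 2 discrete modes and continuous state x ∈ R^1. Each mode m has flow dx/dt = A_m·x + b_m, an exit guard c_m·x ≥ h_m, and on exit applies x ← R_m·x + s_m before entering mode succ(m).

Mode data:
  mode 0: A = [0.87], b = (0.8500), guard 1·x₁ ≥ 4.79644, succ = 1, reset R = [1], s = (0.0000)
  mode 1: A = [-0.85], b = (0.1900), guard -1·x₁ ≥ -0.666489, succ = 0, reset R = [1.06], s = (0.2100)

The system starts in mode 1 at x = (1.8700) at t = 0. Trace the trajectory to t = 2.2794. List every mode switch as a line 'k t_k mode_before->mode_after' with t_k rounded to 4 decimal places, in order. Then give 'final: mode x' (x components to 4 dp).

1 1.5446 1->0
final: 0 2.6114

Mode 1: guard c·x = -0.6665 hit at Δt = 1.5446 (t = 1.5446), x⁻ = (0.6665) → reset → x⁺ = (0.9165), jump to mode 0
Mode 0: flow for 0.7348 to horizon, guard not reached → x = (2.6114)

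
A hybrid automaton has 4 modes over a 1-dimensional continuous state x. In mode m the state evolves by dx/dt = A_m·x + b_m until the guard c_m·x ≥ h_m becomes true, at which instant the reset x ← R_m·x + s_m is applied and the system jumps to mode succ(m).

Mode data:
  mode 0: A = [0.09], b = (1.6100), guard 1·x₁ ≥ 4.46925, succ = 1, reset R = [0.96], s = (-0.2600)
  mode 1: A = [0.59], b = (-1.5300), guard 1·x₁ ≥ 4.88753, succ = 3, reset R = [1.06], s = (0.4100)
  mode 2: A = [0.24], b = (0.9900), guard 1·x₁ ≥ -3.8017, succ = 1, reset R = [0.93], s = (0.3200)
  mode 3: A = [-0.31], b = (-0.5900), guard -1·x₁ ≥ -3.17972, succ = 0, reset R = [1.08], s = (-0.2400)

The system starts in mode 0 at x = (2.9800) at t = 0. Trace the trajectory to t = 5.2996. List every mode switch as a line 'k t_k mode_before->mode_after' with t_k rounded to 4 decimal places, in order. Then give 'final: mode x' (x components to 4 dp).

Mode 0: guard c·x = 4.4692 hit at Δt = 0.7659 (t = 0.7659), x⁻ = (4.4692) → reset → x⁺ = (4.0305), jump to mode 1
Mode 1: guard c·x = 4.8875 hit at Δt = 0.7927 (t = 1.5586), x⁻ = (4.8875) → reset → x⁺ = (5.5908), jump to mode 3
Mode 3: guard c·x = -3.1797 hit at Δt = 1.2523 (t = 2.8109), x⁻ = (3.1797) → reset → x⁺ = (3.1941), jump to mode 0
Mode 0: guard c·x = 4.4692 hit at Δt = 0.6525 (t = 3.4634), x⁻ = (4.4692) → reset → x⁺ = (4.0305), jump to mode 1
Mode 1: guard c·x = 4.8875 hit at Δt = 0.7927 (t = 4.2561), x⁻ = (4.8875) → reset → x⁺ = (5.5908), jump to mode 3
Mode 3: flow for 1.0435 to horizon, guard not reached → x = (3.5196)

1 0.7659 0->1
2 1.5586 1->3
3 2.8109 3->0
4 3.4634 0->1
5 4.2561 1->3
final: 3 3.5196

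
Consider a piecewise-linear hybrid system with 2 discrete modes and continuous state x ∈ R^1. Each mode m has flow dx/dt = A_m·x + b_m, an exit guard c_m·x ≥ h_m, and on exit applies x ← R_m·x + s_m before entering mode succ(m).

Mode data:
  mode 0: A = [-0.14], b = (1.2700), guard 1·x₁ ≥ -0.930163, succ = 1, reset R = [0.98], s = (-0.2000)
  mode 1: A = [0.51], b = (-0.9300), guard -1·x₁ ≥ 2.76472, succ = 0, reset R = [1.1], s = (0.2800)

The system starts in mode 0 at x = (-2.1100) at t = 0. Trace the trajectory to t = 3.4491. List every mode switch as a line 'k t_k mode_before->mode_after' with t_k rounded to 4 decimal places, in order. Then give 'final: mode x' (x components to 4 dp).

Mode 0: guard c·x = -0.9302 hit at Δt = 0.7965 (t = 0.7965), x⁻ = (-0.9302) → reset → x⁺ = (-1.1116), jump to mode 1
Mode 1: guard c·x = 2.7647 hit at Δt = 0.8760 (t = 1.6725), x⁻ = (-2.7647) → reset → x⁺ = (-2.7612), jump to mode 0
Mode 0: guard c·x = -0.9302 hit at Δt = 1.2008 (t = 2.8733), x⁻ = (-0.9302) → reset → x⁺ = (-1.1116), jump to mode 1
Mode 1: flow for 0.5758 to horizon, guard not reached → x = (-2.1133)

1 0.7965 0->1
2 1.6725 1->0
3 2.8733 0->1
final: 1 -2.1133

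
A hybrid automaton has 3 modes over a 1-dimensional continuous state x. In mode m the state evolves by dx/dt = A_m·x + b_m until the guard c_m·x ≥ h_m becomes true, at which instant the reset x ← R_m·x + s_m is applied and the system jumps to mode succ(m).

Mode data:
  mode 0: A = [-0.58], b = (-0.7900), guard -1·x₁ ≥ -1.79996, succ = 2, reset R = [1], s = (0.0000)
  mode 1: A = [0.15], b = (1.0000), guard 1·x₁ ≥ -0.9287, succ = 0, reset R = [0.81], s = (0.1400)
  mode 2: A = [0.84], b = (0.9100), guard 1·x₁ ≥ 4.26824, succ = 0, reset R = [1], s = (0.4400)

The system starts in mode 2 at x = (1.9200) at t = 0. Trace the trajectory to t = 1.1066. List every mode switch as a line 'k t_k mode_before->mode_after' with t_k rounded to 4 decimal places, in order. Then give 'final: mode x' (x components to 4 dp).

Mode 2: guard c·x = 4.2682 hit at Δt = 0.6877 (t = 0.6877), x⁻ = (4.2682) → reset → x⁺ = (4.7082), jump to mode 0
Mode 0: flow for 0.4189 to horizon, guard not reached → x = (3.3989)

1 0.6877 2->0
final: 0 3.3989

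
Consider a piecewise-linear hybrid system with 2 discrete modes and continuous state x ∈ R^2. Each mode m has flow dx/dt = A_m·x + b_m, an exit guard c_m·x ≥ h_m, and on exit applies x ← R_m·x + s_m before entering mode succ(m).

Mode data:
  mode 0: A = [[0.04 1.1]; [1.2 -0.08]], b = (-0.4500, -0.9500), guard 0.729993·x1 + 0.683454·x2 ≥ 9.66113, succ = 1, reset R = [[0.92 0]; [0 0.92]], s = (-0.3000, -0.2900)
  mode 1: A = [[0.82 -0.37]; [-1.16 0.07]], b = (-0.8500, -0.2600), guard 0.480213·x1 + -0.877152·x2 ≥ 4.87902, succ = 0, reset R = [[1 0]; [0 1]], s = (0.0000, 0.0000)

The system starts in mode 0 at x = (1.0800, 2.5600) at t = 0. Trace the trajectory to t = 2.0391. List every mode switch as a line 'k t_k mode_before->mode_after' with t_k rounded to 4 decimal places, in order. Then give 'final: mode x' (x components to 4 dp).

Mode 0: guard c·x = 9.6611 hit at Δt = 1.4745 (t = 1.4745), x⁻ = (6.9070, 6.7584) → reset → x⁺ = (6.0544, 5.9278), jump to mode 1
Mode 1: flow for 0.5646 to horizon, guard not reached → x = (7.9531, 1.4426)

1 1.4745 0->1
final: 1 7.9531 1.4426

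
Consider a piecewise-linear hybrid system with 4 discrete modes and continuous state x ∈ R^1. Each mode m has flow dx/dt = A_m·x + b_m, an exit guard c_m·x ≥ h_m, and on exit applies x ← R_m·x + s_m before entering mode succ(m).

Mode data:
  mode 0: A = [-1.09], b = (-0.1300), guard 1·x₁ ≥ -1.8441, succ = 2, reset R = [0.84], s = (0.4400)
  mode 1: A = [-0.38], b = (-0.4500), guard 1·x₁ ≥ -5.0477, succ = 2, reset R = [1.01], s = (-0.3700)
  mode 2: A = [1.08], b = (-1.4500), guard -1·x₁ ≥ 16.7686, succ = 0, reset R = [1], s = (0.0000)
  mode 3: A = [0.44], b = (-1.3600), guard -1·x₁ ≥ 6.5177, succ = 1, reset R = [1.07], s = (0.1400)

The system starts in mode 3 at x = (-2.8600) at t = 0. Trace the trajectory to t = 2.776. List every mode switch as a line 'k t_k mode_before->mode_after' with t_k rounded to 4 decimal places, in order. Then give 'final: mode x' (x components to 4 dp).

Mode 3: guard c·x = 6.5177 hit at Δt = 1.0889 (t = 1.0889), x⁻ = (-6.5177) → reset → x⁺ = (-6.8339), jump to mode 1
Mode 1: guard c·x = -5.0477 hit at Δt = 1.0001 (t = 2.0890), x⁻ = (-5.0477) → reset → x⁺ = (-5.4682), jump to mode 2
Mode 2: flow for 0.6870 to horizon, guard not reached → x = (-12.9604)

1 1.0889 3->1
2 2.0890 1->2
final: 2 -12.9604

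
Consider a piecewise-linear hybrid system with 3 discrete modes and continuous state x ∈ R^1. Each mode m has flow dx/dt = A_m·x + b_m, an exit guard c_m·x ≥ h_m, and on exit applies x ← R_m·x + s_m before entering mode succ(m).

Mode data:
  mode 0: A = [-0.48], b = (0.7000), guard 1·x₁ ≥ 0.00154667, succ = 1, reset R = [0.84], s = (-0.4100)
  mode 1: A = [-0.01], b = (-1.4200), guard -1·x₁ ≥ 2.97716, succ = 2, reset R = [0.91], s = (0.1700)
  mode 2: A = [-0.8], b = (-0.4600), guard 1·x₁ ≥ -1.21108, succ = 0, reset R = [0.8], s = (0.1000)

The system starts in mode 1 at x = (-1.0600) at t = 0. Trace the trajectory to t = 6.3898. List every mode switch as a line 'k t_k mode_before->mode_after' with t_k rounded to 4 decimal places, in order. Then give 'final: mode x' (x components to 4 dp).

1 1.3696 1->2
2 2.7790 2->0
3 3.7549 0->1
4 5.5856 1->2
final: 2 -1.6072

Mode 1: guard c·x = 2.9772 hit at Δt = 1.3696 (t = 1.3696), x⁻ = (-2.9772) → reset → x⁺ = (-2.5392), jump to mode 2
Mode 2: guard c·x = -1.2111 hit at Δt = 1.4094 (t = 2.7790), x⁻ = (-1.2111) → reset → x⁺ = (-0.8689), jump to mode 0
Mode 0: guard c·x = 0.0015 hit at Δt = 0.9759 (t = 3.7549), x⁻ = (0.0015) → reset → x⁺ = (-0.4087), jump to mode 1
Mode 1: guard c·x = 2.9772 hit at Δt = 1.8306 (t = 5.5856), x⁻ = (-2.9772) → reset → x⁺ = (-2.5392), jump to mode 2
Mode 2: flow for 0.8042 to horizon, guard not reached → x = (-1.6072)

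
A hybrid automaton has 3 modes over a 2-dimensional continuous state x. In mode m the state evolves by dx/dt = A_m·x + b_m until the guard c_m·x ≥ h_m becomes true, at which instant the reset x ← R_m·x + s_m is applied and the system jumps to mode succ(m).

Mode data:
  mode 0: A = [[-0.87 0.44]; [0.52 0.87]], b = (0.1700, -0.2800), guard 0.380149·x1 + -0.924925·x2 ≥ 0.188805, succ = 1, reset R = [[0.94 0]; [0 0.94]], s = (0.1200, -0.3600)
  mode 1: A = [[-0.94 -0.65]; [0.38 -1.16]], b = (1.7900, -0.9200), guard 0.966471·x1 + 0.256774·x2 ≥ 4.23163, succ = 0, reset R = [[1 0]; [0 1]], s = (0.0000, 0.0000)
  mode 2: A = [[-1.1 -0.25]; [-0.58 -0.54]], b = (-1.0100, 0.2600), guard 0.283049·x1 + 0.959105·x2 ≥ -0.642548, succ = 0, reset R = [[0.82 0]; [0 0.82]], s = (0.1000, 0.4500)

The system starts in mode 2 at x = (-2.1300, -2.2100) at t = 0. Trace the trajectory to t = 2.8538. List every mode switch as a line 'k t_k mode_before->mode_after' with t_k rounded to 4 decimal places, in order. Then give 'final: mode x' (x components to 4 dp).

1 1.0775 2->0
2 1.9108 0->1
final: 1 1.3076 -0.5795

Mode 2: guard c·x = -0.6425 hit at Δt = 1.0775 (t = 1.0775), x⁻ = (-1.1374, -0.3343) → reset → x⁺ = (-0.8326, 0.1759), jump to mode 0
Mode 0: guard c·x = 0.1888 hit at Δt = 0.8333 (t = 1.9108), x⁻ = (-0.3285, -0.3391) → reset → x⁺ = (-0.1888, -0.6788), jump to mode 1
Mode 1: flow for 0.9430 to horizon, guard not reached → x = (1.3076, -0.5795)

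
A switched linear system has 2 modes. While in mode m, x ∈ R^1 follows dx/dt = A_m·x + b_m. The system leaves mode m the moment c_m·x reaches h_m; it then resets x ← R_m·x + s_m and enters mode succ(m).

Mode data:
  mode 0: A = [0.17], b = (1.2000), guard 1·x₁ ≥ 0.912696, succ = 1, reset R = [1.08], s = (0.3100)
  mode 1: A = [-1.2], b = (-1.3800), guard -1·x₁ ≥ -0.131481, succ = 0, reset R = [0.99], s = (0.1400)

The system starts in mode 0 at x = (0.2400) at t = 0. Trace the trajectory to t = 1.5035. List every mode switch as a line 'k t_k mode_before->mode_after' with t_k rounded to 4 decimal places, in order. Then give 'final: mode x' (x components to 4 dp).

Mode 0: guard c·x = 0.9127 hit at Δt = 0.5186 (t = 0.5186), x⁻ = (0.9127) → reset → x⁺ = (1.2957), jump to mode 1
Mode 1: guard c·x = -0.1315 hit at Δt = 0.5386 (t = 1.0572), x⁻ = (0.1315) → reset → x⁺ = (0.2702), jump to mode 0
Mode 0: flow for 0.4463 to horizon, guard not reached → x = (0.8479)

1 0.5186 0->1
2 1.0572 1->0
final: 0 0.8479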